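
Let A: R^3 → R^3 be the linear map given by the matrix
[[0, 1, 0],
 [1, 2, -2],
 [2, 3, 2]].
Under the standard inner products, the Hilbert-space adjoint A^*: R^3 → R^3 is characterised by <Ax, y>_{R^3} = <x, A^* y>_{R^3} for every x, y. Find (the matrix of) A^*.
A^* = A^T =
[[0, 1, 2],
 [1, 2, 3],
 [0, -2, 2]]

For real matrices with standard dot products, the defining identity <Ax, y> = <x, A^* y> gives (Ax)^T y = x^T (A^*) y, i.e. x^T A^T y = x^T (A^*) y. Since this holds for all x, y, we must have A^* = A^T. Therefore
A^* =
[[0, 1, 2],
 [1, 2, 3],
 [0, -2, 2]].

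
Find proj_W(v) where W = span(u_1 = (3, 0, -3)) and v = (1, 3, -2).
proj_W(v) = (3/2, 0, -3/2)

Set up U = [u_1 | ... | u_1] ∈ R^(3×1). The projector onto W = col(U) is P = U (U^T U)^(-1) U^T.
Compute U^T U =
  [18],
and U^T v = (9).
Solve U^T U · c = U^T v for the coefficients: c = (1/2). The projection is proj_W(v) = U c.
Check: (v - proj_W(v)) · u_1 = 0  (should be 0).
Result: proj_W(v) = (3/2, 0, -3/2).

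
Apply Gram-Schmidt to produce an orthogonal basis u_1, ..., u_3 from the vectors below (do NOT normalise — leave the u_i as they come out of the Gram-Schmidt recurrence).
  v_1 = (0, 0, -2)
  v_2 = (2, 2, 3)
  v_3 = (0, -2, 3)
Orthogonal basis:
  u_1 = (0, 0, -2)
  u_2 = (2, 2, 0)
  u_3 = (1, -1, 0)

Apply the Gram-Schmidt recurrence
  u_1 = v_1
  u_i = v_i − Σ_{j<i} ((v_i · u_j) / (u_j · u_j)) · u_j.

Step by step this gives:
  u_1 = (0, 0, -2)
  u_2 = (2, 2, 0)
  u_3 = (1, -1, 0)

Orthogonality check:
  u_2 · u_1 = 0 (should be 0)
  u_3 · u_1 = 0 (should be 0)
  u_3 · u_2 = 0 (should be 0)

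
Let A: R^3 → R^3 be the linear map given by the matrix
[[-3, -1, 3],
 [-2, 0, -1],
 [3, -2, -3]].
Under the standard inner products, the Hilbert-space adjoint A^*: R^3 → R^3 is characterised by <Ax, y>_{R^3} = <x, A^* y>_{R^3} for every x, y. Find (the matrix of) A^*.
A^* = A^T =
[[-3, -2, 3],
 [-1, 0, -2],
 [3, -1, -3]]

For real matrices with standard dot products, the defining identity <Ax, y> = <x, A^* y> gives (Ax)^T y = x^T (A^*) y, i.e. x^T A^T y = x^T (A^*) y. Since this holds for all x, y, we must have A^* = A^T. Therefore
A^* =
[[-3, -2, 3],
 [-1, 0, -2],
 [3, -1, -3]].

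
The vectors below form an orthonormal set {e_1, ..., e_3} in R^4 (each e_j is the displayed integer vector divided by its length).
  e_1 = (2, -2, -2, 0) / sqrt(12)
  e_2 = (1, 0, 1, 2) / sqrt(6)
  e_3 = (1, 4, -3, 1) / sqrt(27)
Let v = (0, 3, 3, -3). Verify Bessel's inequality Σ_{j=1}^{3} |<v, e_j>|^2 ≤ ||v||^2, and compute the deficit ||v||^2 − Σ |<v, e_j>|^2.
Σ |<v, e_j>|^2 = 27/2; ||v||^2 = 27; deficit = 27/2

Write each e_j = u_j / sqrt(<u_j, u_j>) where u_j is the displayed integer vector. Then <v, e_j> = <v, u_j> / sqrt(<u_j, u_j>), so |<v, e_j>|^2 = <v, u_j>^2 / <u_j, u_j>.
Coefficients: <v, e_1> = -12/sqrt(12), <v, e_2> = -3/sqrt(6), <v, e_3> = 0/sqrt(27).
Square and sum: Σ |<v, e_j>|^2 = 27/2.
Compute ||v||^2 = v·v = 27.
Deficit = 27 − 27/2 = 27/2 ≥ 0, confirming Bessel's inequality. (The deficit equals ||v − Σ <v,e_j> e_j||^2, the squared distance from v to span{e_j}.)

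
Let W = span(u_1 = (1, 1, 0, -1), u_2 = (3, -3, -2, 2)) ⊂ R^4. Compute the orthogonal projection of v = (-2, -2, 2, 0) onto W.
proj_W(v) = (-86/37, -26/37, 20/37, 36/37)

Set up U = [u_1 | ... | u_2] ∈ R^(4×2). The projector onto W = col(U) is P = U (U^T U)^(-1) U^T.
Compute U^T U =
  [3, -2]
  [-2, 26],
and U^T v = (-4, -4).
Solve U^T U · c = U^T v for the coefficients: c = (-56/37, -10/37). The projection is proj_W(v) = U c.
Check: (v - proj_W(v)) · u_1 = 0  (should be 0).
Check: (v - proj_W(v)) · u_2 = 0  (should be 0).
Result: proj_W(v) = (-86/37, -26/37, 20/37, 36/37).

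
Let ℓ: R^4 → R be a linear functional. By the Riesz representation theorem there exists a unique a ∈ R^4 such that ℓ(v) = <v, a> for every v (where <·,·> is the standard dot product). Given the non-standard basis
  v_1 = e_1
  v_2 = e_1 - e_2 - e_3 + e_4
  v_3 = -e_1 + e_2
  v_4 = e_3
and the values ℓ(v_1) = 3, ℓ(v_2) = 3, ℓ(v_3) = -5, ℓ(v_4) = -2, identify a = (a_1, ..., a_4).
a = (3, -2, -2, -4)

Write a = (a_1, ..., a_4) in the standard basis. For each basis vector v_i, ℓ(v_i) = <v_i, a> is a linear equation in the a_j's. Collect the n equations into a matrix system V a = ℓ, where row i of V is v_i (expressed in the standard basis). Since V is invertible (lower-triangular with 1s on the diagonal, up to permutation), solve by back-substitution:
  V =
[[1, 0, 0, 0],
 [1, -1, -1, 1],
 [-1, 1, 0, 0],
 [0, 0, 1, 0]]
  V a = (3, 3, -5, -2)
Solving gives a = (3, -2, -2, -4).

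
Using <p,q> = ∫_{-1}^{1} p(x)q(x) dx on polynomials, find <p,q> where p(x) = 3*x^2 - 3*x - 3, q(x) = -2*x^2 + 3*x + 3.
<p,q> = -82/5

Expand the product: p(x)·q(x) = -6*x^4 + 15*x^3 + 6*x^2 - 18*x - 9.
∫_{-1}^{1} of each monomial x^k gives [2/(k+1) if k even, 0 if k odd]. Integrating term-by-term (or equivalently evaluating the antiderivative F(x) = -6*x^5/5 + 15*x^4/4 + 2*x^3 - 9*x^2 - 9*x at the endpoints):
  F(1) − F(−1) = -269/20 − (59/20) = -82/5.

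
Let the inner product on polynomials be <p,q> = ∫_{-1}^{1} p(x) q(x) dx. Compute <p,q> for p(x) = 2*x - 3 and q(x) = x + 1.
<p,q> = -14/3

Expand the product: p(x)·q(x) = 2*x^2 - x - 3.
∫_{-1}^{1} of each monomial x^k gives [2/(k+1) if k even, 0 if k odd]. Integrating term-by-term (or equivalently evaluating the antiderivative F(x) = 2*x^3/3 - x^2/2 - 3*x at the endpoints):
  F(1) − F(−1) = -17/6 − (11/6) = -14/3.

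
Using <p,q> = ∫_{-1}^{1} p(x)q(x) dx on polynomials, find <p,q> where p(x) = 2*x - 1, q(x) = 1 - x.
<p,q> = -10/3

Expand the product: p(x)·q(x) = -2*x^2 + 3*x - 1.
∫_{-1}^{1} of each monomial x^k gives [2/(k+1) if k even, 0 if k odd]. Integrating term-by-term (or equivalently evaluating the antiderivative F(x) = -2*x^3/3 + 3*x^2/2 - x at the endpoints):
  F(1) − F(−1) = -1/6 − (19/6) = -10/3.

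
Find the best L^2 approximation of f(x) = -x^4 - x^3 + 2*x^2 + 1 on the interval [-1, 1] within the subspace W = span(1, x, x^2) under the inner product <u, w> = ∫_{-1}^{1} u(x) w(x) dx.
g(x) = 8*x^2/7 - 3*x/5 + 38/35

The best approximation g ∈ W is the orthogonal projection of f onto W. Writing g = a_0 + a_1 x + a_2 x^2, the coefficients solve the normal equations G · a = b where
  G_{ij} = <φ_i, φ_j> and b_i = <f, φ_i>, with φ_0 = 1, φ_1 = x, φ_2 = x^2.
G =
  [2, 0, 2/3]
  [0, 2/3, 0]
  [2/3, 0, 2/5],
b = (44/15, -2/5, 124/105).
Solving gives a_0 = 38/35, a_1 = -3/5, a_2 = 8/7, so
  g(x) = 8*x^2/7 - 3*x/5 + 38/35.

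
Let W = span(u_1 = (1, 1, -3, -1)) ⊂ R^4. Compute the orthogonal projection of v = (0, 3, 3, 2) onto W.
proj_W(v) = (-2/3, -2/3, 2, 2/3)

Set up U = [u_1 | ... | u_1] ∈ R^(4×1). The projector onto W = col(U) is P = U (U^T U)^(-1) U^T.
Compute U^T U =
  [12],
and U^T v = (-8).
Solve U^T U · c = U^T v for the coefficients: c = (-2/3). The projection is proj_W(v) = U c.
Check: (v - proj_W(v)) · u_1 = 0  (should be 0).
Result: proj_W(v) = (-2/3, -2/3, 2, 2/3).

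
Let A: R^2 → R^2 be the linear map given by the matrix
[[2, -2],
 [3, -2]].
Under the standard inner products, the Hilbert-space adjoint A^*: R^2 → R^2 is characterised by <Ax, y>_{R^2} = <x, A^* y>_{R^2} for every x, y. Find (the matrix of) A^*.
A^* = A^T =
[[2, 3],
 [-2, -2]]

For real matrices with standard dot products, the defining identity <Ax, y> = <x, A^* y> gives (Ax)^T y = x^T (A^*) y, i.e. x^T A^T y = x^T (A^*) y. Since this holds for all x, y, we must have A^* = A^T. Therefore
A^* =
[[2, 3],
 [-2, -2]].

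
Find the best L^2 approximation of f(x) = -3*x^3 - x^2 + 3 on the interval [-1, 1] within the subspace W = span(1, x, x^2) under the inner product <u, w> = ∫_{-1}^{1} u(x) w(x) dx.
g(x) = -x^2 - 9*x/5 + 3

The best approximation g ∈ W is the orthogonal projection of f onto W. Writing g = a_0 + a_1 x + a_2 x^2, the coefficients solve the normal equations G · a = b where
  G_{ij} = <φ_i, φ_j> and b_i = <f, φ_i>, with φ_0 = 1, φ_1 = x, φ_2 = x^2.
G =
  [2, 0, 2/3]
  [0, 2/3, 0]
  [2/3, 0, 2/5],
b = (16/3, -6/5, 8/5).
Solving gives a_0 = 3, a_1 = -9/5, a_2 = -1, so
  g(x) = -x^2 - 9*x/5 + 3.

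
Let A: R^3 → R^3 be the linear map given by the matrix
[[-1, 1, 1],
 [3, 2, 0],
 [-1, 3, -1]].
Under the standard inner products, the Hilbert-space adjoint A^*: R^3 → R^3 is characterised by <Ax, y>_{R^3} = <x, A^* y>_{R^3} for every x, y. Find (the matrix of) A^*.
A^* = A^T =
[[-1, 3, -1],
 [1, 2, 3],
 [1, 0, -1]]

For real matrices with standard dot products, the defining identity <Ax, y> = <x, A^* y> gives (Ax)^T y = x^T (A^*) y, i.e. x^T A^T y = x^T (A^*) y. Since this holds for all x, y, we must have A^* = A^T. Therefore
A^* =
[[-1, 3, -1],
 [1, 2, 3],
 [1, 0, -1]].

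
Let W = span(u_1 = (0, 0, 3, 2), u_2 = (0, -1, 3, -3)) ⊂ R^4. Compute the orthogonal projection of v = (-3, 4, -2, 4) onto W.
proj_W(v) = (0, 146/119, -282/119, 542/119)

Set up U = [u_1 | ... | u_2] ∈ R^(4×2). The projector onto W = col(U) is P = U (U^T U)^(-1) U^T.
Compute U^T U =
  [13, 3]
  [3, 19],
and U^T v = (2, -22).
Solve U^T U · c = U^T v for the coefficients: c = (52/119, -146/119). The projection is proj_W(v) = U c.
Check: (v - proj_W(v)) · u_1 = 0  (should be 0).
Check: (v - proj_W(v)) · u_2 = 0  (should be 0).
Result: proj_W(v) = (0, 146/119, -282/119, 542/119).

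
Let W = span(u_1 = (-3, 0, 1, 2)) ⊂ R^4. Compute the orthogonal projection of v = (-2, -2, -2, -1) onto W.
proj_W(v) = (-3/7, 0, 1/7, 2/7)

Set up U = [u_1 | ... | u_1] ∈ R^(4×1). The projector onto W = col(U) is P = U (U^T U)^(-1) U^T.
Compute U^T U =
  [14],
and U^T v = (2).
Solve U^T U · c = U^T v for the coefficients: c = (1/7). The projection is proj_W(v) = U c.
Check: (v - proj_W(v)) · u_1 = 0  (should be 0).
Result: proj_W(v) = (-3/7, 0, 1/7, 2/7).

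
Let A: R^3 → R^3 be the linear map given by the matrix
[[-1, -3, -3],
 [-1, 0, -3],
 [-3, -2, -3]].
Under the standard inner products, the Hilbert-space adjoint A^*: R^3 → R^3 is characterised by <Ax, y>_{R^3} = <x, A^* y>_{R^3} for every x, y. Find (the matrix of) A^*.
A^* = A^T =
[[-1, -1, -3],
 [-3, 0, -2],
 [-3, -3, -3]]

For real matrices with standard dot products, the defining identity <Ax, y> = <x, A^* y> gives (Ax)^T y = x^T (A^*) y, i.e. x^T A^T y = x^T (A^*) y. Since this holds for all x, y, we must have A^* = A^T. Therefore
A^* =
[[-1, -1, -3],
 [-3, 0, -2],
 [-3, -3, -3]].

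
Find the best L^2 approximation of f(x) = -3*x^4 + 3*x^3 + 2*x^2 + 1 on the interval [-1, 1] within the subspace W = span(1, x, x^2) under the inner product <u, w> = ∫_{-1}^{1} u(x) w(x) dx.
g(x) = -4*x^2/7 + 9*x/5 + 44/35

The best approximation g ∈ W is the orthogonal projection of f onto W. Writing g = a_0 + a_1 x + a_2 x^2, the coefficients solve the normal equations G · a = b where
  G_{ij} = <φ_i, φ_j> and b_i = <f, φ_i>, with φ_0 = 1, φ_1 = x, φ_2 = x^2.
G =
  [2, 0, 2/3]
  [0, 2/3, 0]
  [2/3, 0, 2/5],
b = (32/15, 6/5, 64/105).
Solving gives a_0 = 44/35, a_1 = 9/5, a_2 = -4/7, so
  g(x) = -4*x^2/7 + 9*x/5 + 44/35.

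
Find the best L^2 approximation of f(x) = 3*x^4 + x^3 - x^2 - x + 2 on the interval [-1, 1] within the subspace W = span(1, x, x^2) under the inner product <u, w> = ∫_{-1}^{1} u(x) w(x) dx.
g(x) = 11*x^2/7 - 2*x/5 + 61/35

The best approximation g ∈ W is the orthogonal projection of f onto W. Writing g = a_0 + a_1 x + a_2 x^2, the coefficients solve the normal equations G · a = b where
  G_{ij} = <φ_i, φ_j> and b_i = <f, φ_i>, with φ_0 = 1, φ_1 = x, φ_2 = x^2.
G =
  [2, 0, 2/3]
  [0, 2/3, 0]
  [2/3, 0, 2/5],
b = (68/15, -4/15, 188/105).
Solving gives a_0 = 61/35, a_1 = -2/5, a_2 = 11/7, so
  g(x) = 11*x^2/7 - 2*x/5 + 61/35.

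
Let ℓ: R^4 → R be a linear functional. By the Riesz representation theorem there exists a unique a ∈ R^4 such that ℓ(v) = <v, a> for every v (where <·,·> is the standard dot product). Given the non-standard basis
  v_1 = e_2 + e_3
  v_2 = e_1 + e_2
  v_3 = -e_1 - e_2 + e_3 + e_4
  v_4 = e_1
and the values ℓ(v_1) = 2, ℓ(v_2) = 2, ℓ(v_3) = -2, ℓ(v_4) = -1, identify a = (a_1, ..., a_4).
a = (-1, 3, -1, 1)

Write a = (a_1, ..., a_4) in the standard basis. For each basis vector v_i, ℓ(v_i) = <v_i, a> is a linear equation in the a_j's. Collect the n equations into a matrix system V a = ℓ, where row i of V is v_i (expressed in the standard basis). Since V is invertible (lower-triangular with 1s on the diagonal, up to permutation), solve by back-substitution:
  V =
[[0, 1, 1, 0],
 [1, 1, 0, 0],
 [-1, -1, 1, 1],
 [1, 0, 0, 0]]
  V a = (2, 2, -2, -1)
Solving gives a = (-1, 3, -1, 1).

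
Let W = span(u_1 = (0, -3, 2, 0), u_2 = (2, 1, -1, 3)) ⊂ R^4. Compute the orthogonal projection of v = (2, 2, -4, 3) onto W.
proj_W(v) = (177/85, 261/85, -407/170, 531/170)

Set up U = [u_1 | ... | u_2] ∈ R^(4×2). The projector onto W = col(U) is P = U (U^T U)^(-1) U^T.
Compute U^T U =
  [13, -5]
  [-5, 15],
and U^T v = (-14, 19).
Solve U^T U · c = U^T v for the coefficients: c = (-23/34, 177/170). The projection is proj_W(v) = U c.
Check: (v - proj_W(v)) · u_1 = 0  (should be 0).
Check: (v - proj_W(v)) · u_2 = 0  (should be 0).
Result: proj_W(v) = (177/85, 261/85, -407/170, 531/170).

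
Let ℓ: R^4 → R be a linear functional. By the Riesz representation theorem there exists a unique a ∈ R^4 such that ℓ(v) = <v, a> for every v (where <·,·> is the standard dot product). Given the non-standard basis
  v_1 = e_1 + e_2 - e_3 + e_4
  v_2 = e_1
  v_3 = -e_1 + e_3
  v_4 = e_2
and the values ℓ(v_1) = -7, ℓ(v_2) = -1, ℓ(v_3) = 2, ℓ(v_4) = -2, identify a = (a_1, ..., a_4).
a = (-1, -2, 1, -3)

Write a = (a_1, ..., a_4) in the standard basis. For each basis vector v_i, ℓ(v_i) = <v_i, a> is a linear equation in the a_j's. Collect the n equations into a matrix system V a = ℓ, where row i of V is v_i (expressed in the standard basis). Since V is invertible (lower-triangular with 1s on the diagonal, up to permutation), solve by back-substitution:
  V =
[[1, 1, -1, 1],
 [1, 0, 0, 0],
 [-1, 0, 1, 0],
 [0, 1, 0, 0]]
  V a = (-7, -1, 2, -2)
Solving gives a = (-1, -2, 1, -3).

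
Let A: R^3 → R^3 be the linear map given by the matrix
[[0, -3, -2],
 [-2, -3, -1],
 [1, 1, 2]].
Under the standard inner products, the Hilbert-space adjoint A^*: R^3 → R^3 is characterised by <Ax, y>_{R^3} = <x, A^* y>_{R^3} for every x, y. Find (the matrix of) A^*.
A^* = A^T =
[[0, -2, 1],
 [-3, -3, 1],
 [-2, -1, 2]]

For real matrices with standard dot products, the defining identity <Ax, y> = <x, A^* y> gives (Ax)^T y = x^T (A^*) y, i.e. x^T A^T y = x^T (A^*) y. Since this holds for all x, y, we must have A^* = A^T. Therefore
A^* =
[[0, -2, 1],
 [-3, -3, 1],
 [-2, -1, 2]].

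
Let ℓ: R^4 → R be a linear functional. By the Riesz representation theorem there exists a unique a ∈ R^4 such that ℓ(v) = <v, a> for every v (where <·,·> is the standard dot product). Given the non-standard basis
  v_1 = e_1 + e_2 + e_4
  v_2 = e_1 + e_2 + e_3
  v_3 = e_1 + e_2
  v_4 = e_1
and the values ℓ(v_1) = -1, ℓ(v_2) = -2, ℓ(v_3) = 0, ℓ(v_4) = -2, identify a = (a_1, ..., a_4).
a = (-2, 2, -2, -1)

Write a = (a_1, ..., a_4) in the standard basis. For each basis vector v_i, ℓ(v_i) = <v_i, a> is a linear equation in the a_j's. Collect the n equations into a matrix system V a = ℓ, where row i of V is v_i (expressed in the standard basis). Since V is invertible (lower-triangular with 1s on the diagonal, up to permutation), solve by back-substitution:
  V =
[[1, 1, 0, 1],
 [1, 1, 1, 0],
 [1, 1, 0, 0],
 [1, 0, 0, 0]]
  V a = (-1, -2, 0, -2)
Solving gives a = (-2, 2, -2, -1).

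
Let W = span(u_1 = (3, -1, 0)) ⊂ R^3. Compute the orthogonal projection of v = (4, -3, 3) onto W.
proj_W(v) = (9/2, -3/2, 0)

Set up U = [u_1 | ... | u_1] ∈ R^(3×1). The projector onto W = col(U) is P = U (U^T U)^(-1) U^T.
Compute U^T U =
  [10],
and U^T v = (15).
Solve U^T U · c = U^T v for the coefficients: c = (3/2). The projection is proj_W(v) = U c.
Check: (v - proj_W(v)) · u_1 = 0  (should be 0).
Result: proj_W(v) = (9/2, -3/2, 0).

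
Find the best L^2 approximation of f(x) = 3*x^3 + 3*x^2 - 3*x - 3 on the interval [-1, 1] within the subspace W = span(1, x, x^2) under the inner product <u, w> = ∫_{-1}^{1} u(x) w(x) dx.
g(x) = 3*x^2 - 6*x/5 - 3

The best approximation g ∈ W is the orthogonal projection of f onto W. Writing g = a_0 + a_1 x + a_2 x^2, the coefficients solve the normal equations G · a = b where
  G_{ij} = <φ_i, φ_j> and b_i = <f, φ_i>, with φ_0 = 1, φ_1 = x, φ_2 = x^2.
G =
  [2, 0, 2/3]
  [0, 2/3, 0]
  [2/3, 0, 2/5],
b = (-4, -4/5, -4/5).
Solving gives a_0 = -3, a_1 = -6/5, a_2 = 3, so
  g(x) = 3*x^2 - 6*x/5 - 3.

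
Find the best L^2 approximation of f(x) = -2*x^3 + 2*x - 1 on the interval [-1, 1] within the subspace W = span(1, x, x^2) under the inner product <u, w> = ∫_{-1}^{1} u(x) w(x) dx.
g(x) = 4*x/5 - 1

The best approximation g ∈ W is the orthogonal projection of f onto W. Writing g = a_0 + a_1 x + a_2 x^2, the coefficients solve the normal equations G · a = b where
  G_{ij} = <φ_i, φ_j> and b_i = <f, φ_i>, with φ_0 = 1, φ_1 = x, φ_2 = x^2.
G =
  [2, 0, 2/3]
  [0, 2/3, 0]
  [2/3, 0, 2/5],
b = (-2, 8/15, -2/3).
Solving gives a_0 = -1, a_1 = 4/5, a_2 = 0, so
  g(x) = 4*x/5 - 1.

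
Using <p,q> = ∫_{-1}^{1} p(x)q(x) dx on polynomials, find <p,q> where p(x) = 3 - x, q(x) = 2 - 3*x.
<p,q> = 14

Expand the product: p(x)·q(x) = 3*x^2 - 11*x + 6.
∫_{-1}^{1} of each monomial x^k gives [2/(k+1) if k even, 0 if k odd]. Integrating term-by-term (or equivalently evaluating the antiderivative F(x) = x^3 - 11*x^2/2 + 6*x at the endpoints):
  F(1) − F(−1) = 3/2 − (-25/2) = 14.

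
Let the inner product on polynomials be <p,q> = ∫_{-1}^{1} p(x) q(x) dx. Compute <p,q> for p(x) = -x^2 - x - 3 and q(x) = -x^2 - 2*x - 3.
<p,q> = 356/15

Expand the product: p(x)·q(x) = x^4 + 3*x^3 + 8*x^2 + 9*x + 9.
∫_{-1}^{1} of each monomial x^k gives [2/(k+1) if k even, 0 if k odd]. Integrating term-by-term (or equivalently evaluating the antiderivative F(x) = x^5/5 + 3*x^4/4 + 8*x^3/3 + 9*x^2/2 + 9*x at the endpoints):
  F(1) − F(−1) = 1027/60 − (-397/60) = 356/15.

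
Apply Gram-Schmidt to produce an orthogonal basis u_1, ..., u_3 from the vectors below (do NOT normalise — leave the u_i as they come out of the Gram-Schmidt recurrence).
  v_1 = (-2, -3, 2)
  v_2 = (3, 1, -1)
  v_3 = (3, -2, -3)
Orthogonal basis:
  u_1 = (-2, -3, 2)
  u_2 = (29/17, -16/17, 5/17)
  u_3 = (-13/33, -52/33, -91/33)

Apply the Gram-Schmidt recurrence
  u_1 = v_1
  u_i = v_i − Σ_{j<i} ((v_i · u_j) / (u_j · u_j)) · u_j.

Step by step this gives:
  u_1 = (-2, -3, 2)
  u_2 = (29/17, -16/17, 5/17)
  u_3 = (-13/33, -52/33, -91/33)

Orthogonality check:
  u_2 · u_1 = 0 (should be 0)
  u_3 · u_1 = 0 (should be 0)
  u_3 · u_2 = 0 (should be 0)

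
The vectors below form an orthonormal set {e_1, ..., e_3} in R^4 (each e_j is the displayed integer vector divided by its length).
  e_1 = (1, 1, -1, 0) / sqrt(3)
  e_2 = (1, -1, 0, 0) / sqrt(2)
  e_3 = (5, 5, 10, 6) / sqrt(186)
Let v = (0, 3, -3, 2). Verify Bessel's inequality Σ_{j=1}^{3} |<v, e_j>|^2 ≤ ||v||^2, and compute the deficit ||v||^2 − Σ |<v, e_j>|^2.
Σ |<v, e_j>|^2 = 513/31; ||v||^2 = 22; deficit = 169/31

Write each e_j = u_j / sqrt(<u_j, u_j>) where u_j is the displayed integer vector. Then <v, e_j> = <v, u_j> / sqrt(<u_j, u_j>), so |<v, e_j>|^2 = <v, u_j>^2 / <u_j, u_j>.
Coefficients: <v, e_1> = 6/sqrt(3), <v, e_2> = -3/sqrt(2), <v, e_3> = -3/sqrt(186).
Square and sum: Σ |<v, e_j>|^2 = 513/31.
Compute ||v||^2 = v·v = 22.
Deficit = 22 − 513/31 = 169/31 ≥ 0, confirming Bessel's inequality. (The deficit equals ||v − Σ <v,e_j> e_j||^2, the squared distance from v to span{e_j}.)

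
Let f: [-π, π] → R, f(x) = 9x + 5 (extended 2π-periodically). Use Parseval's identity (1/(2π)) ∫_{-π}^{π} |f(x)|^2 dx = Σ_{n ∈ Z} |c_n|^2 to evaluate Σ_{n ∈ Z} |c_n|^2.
Σ |c_n|^2 = 27π^2 + 25

Expand and integrate term by term over [-π, π]:
  ∫ (9x)^2 dx = 81·(2π^3/3); ∫ 2·9·(5)·x dx = 0 (odd integrand); ∫ 5^2 dx = 25·2π.
So (1/(2π)) ∫_{-π}^{π} (9x + 5)^2 dx = 81π^2/3 + 25 = 27π^2 + 25.
Parseval ⇒ Σ |c_n|^2 = 27π^2 + 25.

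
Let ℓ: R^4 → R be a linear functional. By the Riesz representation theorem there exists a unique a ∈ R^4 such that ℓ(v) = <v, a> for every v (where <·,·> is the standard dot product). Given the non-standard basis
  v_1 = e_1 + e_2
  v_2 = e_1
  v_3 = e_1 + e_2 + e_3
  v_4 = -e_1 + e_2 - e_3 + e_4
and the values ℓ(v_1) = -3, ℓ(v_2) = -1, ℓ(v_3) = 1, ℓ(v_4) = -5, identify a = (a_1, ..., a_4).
a = (-1, -2, 4, 0)

Write a = (a_1, ..., a_4) in the standard basis. For each basis vector v_i, ℓ(v_i) = <v_i, a> is a linear equation in the a_j's. Collect the n equations into a matrix system V a = ℓ, where row i of V is v_i (expressed in the standard basis). Since V is invertible (lower-triangular with 1s on the diagonal, up to permutation), solve by back-substitution:
  V =
[[1, 1, 0, 0],
 [1, 0, 0, 0],
 [1, 1, 1, 0],
 [-1, 1, -1, 1]]
  V a = (-3, -1, 1, -5)
Solving gives a = (-1, -2, 4, 0).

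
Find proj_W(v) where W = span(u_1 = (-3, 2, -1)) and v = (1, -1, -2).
proj_W(v) = (9/14, -3/7, 3/14)

Set up U = [u_1 | ... | u_1] ∈ R^(3×1). The projector onto W = col(U) is P = U (U^T U)^(-1) U^T.
Compute U^T U =
  [14],
and U^T v = (-3).
Solve U^T U · c = U^T v for the coefficients: c = (-3/14). The projection is proj_W(v) = U c.
Check: (v - proj_W(v)) · u_1 = 0  (should be 0).
Result: proj_W(v) = (9/14, -3/7, 3/14).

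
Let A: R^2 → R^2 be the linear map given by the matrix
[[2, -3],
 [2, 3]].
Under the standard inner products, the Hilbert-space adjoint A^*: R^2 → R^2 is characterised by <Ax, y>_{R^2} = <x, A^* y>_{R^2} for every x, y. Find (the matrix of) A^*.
A^* = A^T =
[[2, 2],
 [-3, 3]]

For real matrices with standard dot products, the defining identity <Ax, y> = <x, A^* y> gives (Ax)^T y = x^T (A^*) y, i.e. x^T A^T y = x^T (A^*) y. Since this holds for all x, y, we must have A^* = A^T. Therefore
A^* =
[[2, 2],
 [-3, 3]].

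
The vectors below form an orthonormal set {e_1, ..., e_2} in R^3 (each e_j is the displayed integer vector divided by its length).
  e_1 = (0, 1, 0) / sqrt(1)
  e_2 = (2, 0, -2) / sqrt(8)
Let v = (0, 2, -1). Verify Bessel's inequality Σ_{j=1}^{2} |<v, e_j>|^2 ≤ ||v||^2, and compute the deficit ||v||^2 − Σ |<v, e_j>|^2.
Σ |<v, e_j>|^2 = 9/2; ||v||^2 = 5; deficit = 1/2

Write each e_j = u_j / sqrt(<u_j, u_j>) where u_j is the displayed integer vector. Then <v, e_j> = <v, u_j> / sqrt(<u_j, u_j>), so |<v, e_j>|^2 = <v, u_j>^2 / <u_j, u_j>.
Coefficients: <v, e_1> = 2/sqrt(1), <v, e_2> = 2/sqrt(8).
Square and sum: Σ |<v, e_j>|^2 = 9/2.
Compute ||v||^2 = v·v = 5.
Deficit = 5 − 9/2 = 1/2 ≥ 0, confirming Bessel's inequality. (The deficit equals ||v − Σ <v,e_j> e_j||^2, the squared distance from v to span{e_j}.)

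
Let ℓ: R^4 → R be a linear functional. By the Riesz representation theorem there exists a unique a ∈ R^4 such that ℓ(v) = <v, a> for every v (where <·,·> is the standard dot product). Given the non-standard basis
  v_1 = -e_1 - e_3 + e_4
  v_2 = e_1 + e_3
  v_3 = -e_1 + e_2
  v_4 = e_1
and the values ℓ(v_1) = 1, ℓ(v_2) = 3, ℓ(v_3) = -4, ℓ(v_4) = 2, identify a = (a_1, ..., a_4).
a = (2, -2, 1, 4)

Write a = (a_1, ..., a_4) in the standard basis. For each basis vector v_i, ℓ(v_i) = <v_i, a> is a linear equation in the a_j's. Collect the n equations into a matrix system V a = ℓ, where row i of V is v_i (expressed in the standard basis). Since V is invertible (lower-triangular with 1s on the diagonal, up to permutation), solve by back-substitution:
  V =
[[-1, 0, -1, 1],
 [1, 0, 1, 0],
 [-1, 1, 0, 0],
 [1, 0, 0, 0]]
  V a = (1, 3, -4, 2)
Solving gives a = (2, -2, 1, 4).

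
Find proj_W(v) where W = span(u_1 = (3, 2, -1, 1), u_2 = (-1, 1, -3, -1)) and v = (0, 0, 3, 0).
proj_W(v) = (51/179, -186/179, 423/179, 105/179)

Set up U = [u_1 | ... | u_2] ∈ R^(4×2). The projector onto W = col(U) is P = U (U^T U)^(-1) U^T.
Compute U^T U =
  [15, 1]
  [1, 12],
and U^T v = (-3, -9).
Solve U^T U · c = U^T v for the coefficients: c = (-27/179, -132/179). The projection is proj_W(v) = U c.
Check: (v - proj_W(v)) · u_1 = 0  (should be 0).
Check: (v - proj_W(v)) · u_2 = 0  (should be 0).
Result: proj_W(v) = (51/179, -186/179, 423/179, 105/179).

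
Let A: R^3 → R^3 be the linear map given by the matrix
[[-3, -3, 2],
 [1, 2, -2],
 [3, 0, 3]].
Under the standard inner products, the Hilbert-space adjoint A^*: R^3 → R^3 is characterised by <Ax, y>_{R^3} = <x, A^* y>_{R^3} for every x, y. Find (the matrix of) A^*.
A^* = A^T =
[[-3, 1, 3],
 [-3, 2, 0],
 [2, -2, 3]]

For real matrices with standard dot products, the defining identity <Ax, y> = <x, A^* y> gives (Ax)^T y = x^T (A^*) y, i.e. x^T A^T y = x^T (A^*) y. Since this holds for all x, y, we must have A^* = A^T. Therefore
A^* =
[[-3, 1, 3],
 [-3, 2, 0],
 [2, -2, 3]].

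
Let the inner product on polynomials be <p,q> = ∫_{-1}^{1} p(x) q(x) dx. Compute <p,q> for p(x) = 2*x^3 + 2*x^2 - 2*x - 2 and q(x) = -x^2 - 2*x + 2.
<p,q> = -56/15

Expand the product: p(x)·q(x) = -2*x^5 - 6*x^4 + 2*x^3 + 10*x^2 - 4.
∫_{-1}^{1} of each monomial x^k gives [2/(k+1) if k even, 0 if k odd]. Integrating term-by-term (or equivalently evaluating the antiderivative F(x) = -x^6/3 - 6*x^5/5 + x^4/2 + 10*x^3/3 - 4*x at the endpoints):
  F(1) − F(−1) = -17/10 − (61/30) = -56/15.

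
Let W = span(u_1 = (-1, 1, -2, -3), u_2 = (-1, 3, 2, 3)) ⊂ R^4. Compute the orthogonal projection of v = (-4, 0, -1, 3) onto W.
proj_W(v) = (-7/11, 37/22, 9/11, 27/22)

Set up U = [u_1 | ... | u_2] ∈ R^(4×2). The projector onto W = col(U) is P = U (U^T U)^(-1) U^T.
Compute U^T U =
  [15, -9]
  [-9, 23],
and U^T v = (-3, 11).
Solve U^T U · c = U^T v for the coefficients: c = (5/44, 23/44). The projection is proj_W(v) = U c.
Check: (v - proj_W(v)) · u_1 = 0  (should be 0).
Check: (v - proj_W(v)) · u_2 = 0  (should be 0).
Result: proj_W(v) = (-7/11, 37/22, 9/11, 27/22).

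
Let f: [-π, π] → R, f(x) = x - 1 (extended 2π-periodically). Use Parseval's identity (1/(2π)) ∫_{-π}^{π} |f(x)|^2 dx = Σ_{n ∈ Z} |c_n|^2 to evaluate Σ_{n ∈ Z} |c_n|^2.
Σ |c_n|^2 = π^2/3 + 1

Expand and integrate term by term over [-π, π]:
  ∫ (x)^2 dx = 1·(2π^3/3); ∫ 2·1·(-1)·x dx = 0 (odd integrand); ∫ (-1)^2 dx = 1·2π.
So (1/(2π)) ∫_{-π}^{π} (x - 1)^2 dx = 1π^2/3 + 1 = π^2/3 + 1.
Parseval ⇒ Σ |c_n|^2 = π^2/3 + 1.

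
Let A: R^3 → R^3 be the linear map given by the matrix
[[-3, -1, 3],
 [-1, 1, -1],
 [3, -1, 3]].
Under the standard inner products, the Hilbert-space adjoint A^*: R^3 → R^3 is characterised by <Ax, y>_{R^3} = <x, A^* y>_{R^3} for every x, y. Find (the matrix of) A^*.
A^* = A^T =
[[-3, -1, 3],
 [-1, 1, -1],
 [3, -1, 3]]

For real matrices with standard dot products, the defining identity <Ax, y> = <x, A^* y> gives (Ax)^T y = x^T (A^*) y, i.e. x^T A^T y = x^T (A^*) y. Since this holds for all x, y, we must have A^* = A^T. Therefore
A^* =
[[-3, -1, 3],
 [-1, 1, -1],
 [3, -1, 3]].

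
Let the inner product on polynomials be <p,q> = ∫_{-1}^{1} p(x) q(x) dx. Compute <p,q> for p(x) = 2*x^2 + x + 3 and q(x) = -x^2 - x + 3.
<p,q> = 278/15

Expand the product: p(x)·q(x) = -2*x^4 - 3*x^3 + 2*x^2 + 9.
∫_{-1}^{1} of each monomial x^k gives [2/(k+1) if k even, 0 if k odd]. Integrating term-by-term (or equivalently evaluating the antiderivative F(x) = -2*x^5/5 - 3*x^4/4 + 2*x^3/3 + 9*x at the endpoints):
  F(1) − F(−1) = 511/60 − (-601/60) = 278/15.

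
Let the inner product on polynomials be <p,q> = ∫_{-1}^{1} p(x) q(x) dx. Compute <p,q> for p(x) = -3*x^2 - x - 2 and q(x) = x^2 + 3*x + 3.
<p,q> = -338/15

Expand the product: p(x)·q(x) = -3*x^4 - 10*x^3 - 14*x^2 - 9*x - 6.
∫_{-1}^{1} of each monomial x^k gives [2/(k+1) if k even, 0 if k odd]. Integrating term-by-term (or equivalently evaluating the antiderivative F(x) = -3*x^5/5 - 5*x^4/2 - 14*x^3/3 - 9*x^2/2 - 6*x at the endpoints):
  F(1) − F(−1) = -274/15 − (64/15) = -338/15.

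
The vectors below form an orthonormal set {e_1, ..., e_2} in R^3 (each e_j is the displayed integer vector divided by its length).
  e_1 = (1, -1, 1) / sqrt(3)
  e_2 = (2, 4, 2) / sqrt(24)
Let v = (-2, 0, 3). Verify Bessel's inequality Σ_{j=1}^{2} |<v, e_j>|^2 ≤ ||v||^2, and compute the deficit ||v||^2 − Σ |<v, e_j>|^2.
Σ |<v, e_j>|^2 = 1/2; ||v||^2 = 13; deficit = 25/2

Write each e_j = u_j / sqrt(<u_j, u_j>) where u_j is the displayed integer vector. Then <v, e_j> = <v, u_j> / sqrt(<u_j, u_j>), so |<v, e_j>|^2 = <v, u_j>^2 / <u_j, u_j>.
Coefficients: <v, e_1> = 1/sqrt(3), <v, e_2> = 2/sqrt(24).
Square and sum: Σ |<v, e_j>|^2 = 1/2.
Compute ||v||^2 = v·v = 13.
Deficit = 13 − 1/2 = 25/2 ≥ 0, confirming Bessel's inequality. (The deficit equals ||v − Σ <v,e_j> e_j||^2, the squared distance from v to span{e_j}.)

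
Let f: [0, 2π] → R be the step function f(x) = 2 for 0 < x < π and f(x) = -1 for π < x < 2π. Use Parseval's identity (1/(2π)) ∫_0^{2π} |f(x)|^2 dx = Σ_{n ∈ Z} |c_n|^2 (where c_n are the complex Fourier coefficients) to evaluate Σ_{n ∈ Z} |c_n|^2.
Σ |c_n|^2 = 5/2

Parseval equates the L^2 energy of f (normalised by 1/(2π)) with the ℓ^2 sum of its Fourier coefficients: (1/(2π)) ∫_0^{2π} |f|^2 = Σ |c_n|^2.
Compute the left side: (1/(2π)) [∫_0^π 2^2 dx + ∫_π^{2π} (-1)^2 dx] = (1/(2π)) · (4π + 1π) = (4 + 1)/2 = 5/2.
So Σ_{n ∈ Z} |c_n|^2 = 5/2.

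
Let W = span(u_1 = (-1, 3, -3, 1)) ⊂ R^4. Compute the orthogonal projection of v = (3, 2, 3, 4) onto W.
proj_W(v) = (1/10, -3/10, 3/10, -1/10)

Set up U = [u_1 | ... | u_1] ∈ R^(4×1). The projector onto W = col(U) is P = U (U^T U)^(-1) U^T.
Compute U^T U =
  [20],
and U^T v = (-2).
Solve U^T U · c = U^T v for the coefficients: c = (-1/10). The projection is proj_W(v) = U c.
Check: (v - proj_W(v)) · u_1 = 0  (should be 0).
Result: proj_W(v) = (1/10, -3/10, 3/10, -1/10).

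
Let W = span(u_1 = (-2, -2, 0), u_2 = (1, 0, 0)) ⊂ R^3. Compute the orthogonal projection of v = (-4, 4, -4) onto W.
proj_W(v) = (-4, 4, 0)

Set up U = [u_1 | ... | u_2] ∈ R^(3×2). The projector onto W = col(U) is P = U (U^T U)^(-1) U^T.
Compute U^T U =
  [8, -2]
  [-2, 1],
and U^T v = (0, -4).
Solve U^T U · c = U^T v for the coefficients: c = (-2, -8). The projection is proj_W(v) = U c.
Check: (v - proj_W(v)) · u_1 = 0  (should be 0).
Check: (v - proj_W(v)) · u_2 = 0  (should be 0).
Result: proj_W(v) = (-4, 4, 0).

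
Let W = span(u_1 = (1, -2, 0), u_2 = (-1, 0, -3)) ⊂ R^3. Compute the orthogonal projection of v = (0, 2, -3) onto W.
proj_W(v) = (-72/49, 62/49, -123/49)

Set up U = [u_1 | ... | u_2] ∈ R^(3×2). The projector onto W = col(U) is P = U (U^T U)^(-1) U^T.
Compute U^T U =
  [5, -1]
  [-1, 10],
and U^T v = (-4, 9).
Solve U^T U · c = U^T v for the coefficients: c = (-31/49, 41/49). The projection is proj_W(v) = U c.
Check: (v - proj_W(v)) · u_1 = 0  (should be 0).
Check: (v - proj_W(v)) · u_2 = 0  (should be 0).
Result: proj_W(v) = (-72/49, 62/49, -123/49).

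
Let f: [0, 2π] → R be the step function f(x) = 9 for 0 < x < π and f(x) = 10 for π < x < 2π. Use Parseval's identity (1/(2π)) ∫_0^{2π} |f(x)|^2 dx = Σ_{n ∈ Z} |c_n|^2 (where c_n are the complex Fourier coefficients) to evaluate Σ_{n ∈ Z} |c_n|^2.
Σ |c_n|^2 = 181/2

Parseval equates the L^2 energy of f (normalised by 1/(2π)) with the ℓ^2 sum of its Fourier coefficients: (1/(2π)) ∫_0^{2π} |f|^2 = Σ |c_n|^2.
Compute the left side: (1/(2π)) [∫_0^π 9^2 dx + ∫_π^{2π} 10^2 dx] = (1/(2π)) · (81π + 100π) = (81 + 100)/2 = 181/2.
So Σ_{n ∈ Z} |c_n|^2 = 181/2.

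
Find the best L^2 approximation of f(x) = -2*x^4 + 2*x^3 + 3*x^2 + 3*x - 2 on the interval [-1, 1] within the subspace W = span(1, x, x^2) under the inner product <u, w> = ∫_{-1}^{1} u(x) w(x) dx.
g(x) = 9*x^2/7 + 21*x/5 - 64/35

The best approximation g ∈ W is the orthogonal projection of f onto W. Writing g = a_0 + a_1 x + a_2 x^2, the coefficients solve the normal equations G · a = b where
  G_{ij} = <φ_i, φ_j> and b_i = <f, φ_i>, with φ_0 = 1, φ_1 = x, φ_2 = x^2.
G =
  [2, 0, 2/3]
  [0, 2/3, 0]
  [2/3, 0, 2/5],
b = (-14/5, 14/5, -74/105).
Solving gives a_0 = -64/35, a_1 = 21/5, a_2 = 9/7, so
  g(x) = 9*x^2/7 + 21*x/5 - 64/35.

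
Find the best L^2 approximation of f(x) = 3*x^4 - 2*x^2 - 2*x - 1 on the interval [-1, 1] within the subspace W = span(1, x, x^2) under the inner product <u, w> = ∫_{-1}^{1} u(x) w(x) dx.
g(x) = 4*x^2/7 - 2*x - 44/35

The best approximation g ∈ W is the orthogonal projection of f onto W. Writing g = a_0 + a_1 x + a_2 x^2, the coefficients solve the normal equations G · a = b where
  G_{ij} = <φ_i, φ_j> and b_i = <f, φ_i>, with φ_0 = 1, φ_1 = x, φ_2 = x^2.
G =
  [2, 0, 2/3]
  [0, 2/3, 0]
  [2/3, 0, 2/5],
b = (-32/15, -4/3, -64/105).
Solving gives a_0 = -44/35, a_1 = -2, a_2 = 4/7, so
  g(x) = 4*x^2/7 - 2*x - 44/35.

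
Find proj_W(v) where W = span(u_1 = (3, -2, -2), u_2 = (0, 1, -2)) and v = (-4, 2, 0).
proj_W(v) = (-28/9, 26/9, 4/9)

Set up U = [u_1 | ... | u_2] ∈ R^(3×2). The projector onto W = col(U) is P = U (U^T U)^(-1) U^T.
Compute U^T U =
  [17, 2]
  [2, 5],
and U^T v = (-16, 2).
Solve U^T U · c = U^T v for the coefficients: c = (-28/27, 22/27). The projection is proj_W(v) = U c.
Check: (v - proj_W(v)) · u_1 = 0  (should be 0).
Check: (v - proj_W(v)) · u_2 = 0  (should be 0).
Result: proj_W(v) = (-28/9, 26/9, 4/9).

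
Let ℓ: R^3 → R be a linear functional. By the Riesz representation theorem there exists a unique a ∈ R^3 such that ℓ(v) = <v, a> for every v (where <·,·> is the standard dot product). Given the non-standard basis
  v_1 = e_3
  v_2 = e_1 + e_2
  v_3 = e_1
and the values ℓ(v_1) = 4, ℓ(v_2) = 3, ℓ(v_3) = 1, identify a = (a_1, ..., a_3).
a = (1, 2, 4)

Write a = (a_1, ..., a_3) in the standard basis. For each basis vector v_i, ℓ(v_i) = <v_i, a> is a linear equation in the a_j's. Collect the n equations into a matrix system V a = ℓ, where row i of V is v_i (expressed in the standard basis). Since V is invertible (lower-triangular with 1s on the diagonal, up to permutation), solve by back-substitution:
  V =
[[0, 0, 1],
 [1, 1, 0],
 [1, 0, 0]]
  V a = (4, 3, 1)
Solving gives a = (1, 2, 4).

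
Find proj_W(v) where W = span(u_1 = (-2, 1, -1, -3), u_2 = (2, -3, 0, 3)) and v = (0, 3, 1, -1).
proj_W(v) = (-18/37, 109/37, 41/37, -27/37)

Set up U = [u_1 | ... | u_2] ∈ R^(4×2). The projector onto W = col(U) is P = U (U^T U)^(-1) U^T.
Compute U^T U =
  [15, -16]
  [-16, 22],
and U^T v = (5, -12).
Solve U^T U · c = U^T v for the coefficients: c = (-41/37, -50/37). The projection is proj_W(v) = U c.
Check: (v - proj_W(v)) · u_1 = 0  (should be 0).
Check: (v - proj_W(v)) · u_2 = 0  (should be 0).
Result: proj_W(v) = (-18/37, 109/37, 41/37, -27/37).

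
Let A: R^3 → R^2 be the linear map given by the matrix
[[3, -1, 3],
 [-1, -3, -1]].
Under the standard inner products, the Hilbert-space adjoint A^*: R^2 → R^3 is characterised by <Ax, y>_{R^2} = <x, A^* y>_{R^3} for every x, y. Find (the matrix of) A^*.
A^* = A^T =
[[3, -1],
 [-1, -3],
 [3, -1]]

For real matrices with standard dot products, the defining identity <Ax, y> = <x, A^* y> gives (Ax)^T y = x^T (A^*) y, i.e. x^T A^T y = x^T (A^*) y. Since this holds for all x, y, we must have A^* = A^T. Therefore
A^* =
[[3, -1],
 [-1, -3],
 [3, -1]].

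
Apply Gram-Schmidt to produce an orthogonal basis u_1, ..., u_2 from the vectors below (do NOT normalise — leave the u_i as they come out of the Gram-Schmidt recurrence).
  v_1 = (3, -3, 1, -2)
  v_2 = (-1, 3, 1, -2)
Orthogonal basis:
  u_1 = (3, -3, 1, -2)
  u_2 = (-2/23, 48/23, 30/23, -60/23)

Apply the Gram-Schmidt recurrence
  u_1 = v_1
  u_i = v_i − Σ_{j<i} ((v_i · u_j) / (u_j · u_j)) · u_j.

Step by step this gives:
  u_1 = (3, -3, 1, -2)
  u_2 = (-2/23, 48/23, 30/23, -60/23)

Orthogonality check:
  u_2 · u_1 = 0 (should be 0)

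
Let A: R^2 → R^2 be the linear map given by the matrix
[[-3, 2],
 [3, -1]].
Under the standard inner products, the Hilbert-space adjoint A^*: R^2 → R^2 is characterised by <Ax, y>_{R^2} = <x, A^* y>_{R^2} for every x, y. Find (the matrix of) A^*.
A^* = A^T =
[[-3, 3],
 [2, -1]]

For real matrices with standard dot products, the defining identity <Ax, y> = <x, A^* y> gives (Ax)^T y = x^T (A^*) y, i.e. x^T A^T y = x^T (A^*) y. Since this holds for all x, y, we must have A^* = A^T. Therefore
A^* =
[[-3, 3],
 [2, -1]].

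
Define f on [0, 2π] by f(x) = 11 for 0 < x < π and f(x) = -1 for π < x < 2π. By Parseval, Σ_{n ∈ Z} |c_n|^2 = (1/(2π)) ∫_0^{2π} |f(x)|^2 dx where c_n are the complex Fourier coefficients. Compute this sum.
Σ |c_n|^2 = 61

Parseval equates the L^2 energy of f (normalised by 1/(2π)) with the ℓ^2 sum of its Fourier coefficients: (1/(2π)) ∫_0^{2π} |f|^2 = Σ |c_n|^2.
Compute the left side: (1/(2π)) [∫_0^π 11^2 dx + ∫_π^{2π} (-1)^2 dx] = (1/(2π)) · (121π + 1π) = (121 + 1)/2 = 61.
So Σ_{n ∈ Z} |c_n|^2 = 61.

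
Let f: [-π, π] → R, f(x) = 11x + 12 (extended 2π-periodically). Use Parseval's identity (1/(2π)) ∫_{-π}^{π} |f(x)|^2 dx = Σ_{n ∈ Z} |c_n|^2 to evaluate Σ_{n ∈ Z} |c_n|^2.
Σ |c_n|^2 = 121π^2/3 + 144

Expand and integrate term by term over [-π, π]:
  ∫ (11x)^2 dx = 121·(2π^3/3); ∫ 2·11·(12)·x dx = 0 (odd integrand); ∫ 12^2 dx = 144·2π.
So (1/(2π)) ∫_{-π}^{π} (11x + 12)^2 dx = 121π^2/3 + 144 = 121π^2/3 + 144.
Parseval ⇒ Σ |c_n|^2 = 121π^2/3 + 144.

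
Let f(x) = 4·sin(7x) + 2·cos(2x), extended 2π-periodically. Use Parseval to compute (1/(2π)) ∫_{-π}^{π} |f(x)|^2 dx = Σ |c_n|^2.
Σ |c_n|^2 = 10

Expand |f|^2 and use orthogonality of {sin(nx), cos(mx)} on [-π, π]:
  ∫_{-π}^{π} sin(nx)^2 dx = π, ∫ cos(mx)^2 dx = π, and cross terms integrate to 0.
So ∫_{-π}^{π} f(x)^2 dx = 4^2 · π + 2^2 · π = (16 + 4)π.
Divide by 2π: (16 + 4)/2 = 10.
By Parseval, this equals Σ |c_n|^2.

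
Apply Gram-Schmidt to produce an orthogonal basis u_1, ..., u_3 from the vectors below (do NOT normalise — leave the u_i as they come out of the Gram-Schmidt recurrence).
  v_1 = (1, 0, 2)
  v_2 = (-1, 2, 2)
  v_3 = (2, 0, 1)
Orthogonal basis:
  u_1 = (1, 0, 2)
  u_2 = (-8/5, 2, 4/5)
  u_3 = (2/3, 2/3, -1/3)

Apply the Gram-Schmidt recurrence
  u_1 = v_1
  u_i = v_i − Σ_{j<i} ((v_i · u_j) / (u_j · u_j)) · u_j.

Step by step this gives:
  u_1 = (1, 0, 2)
  u_2 = (-8/5, 2, 4/5)
  u_3 = (2/3, 2/3, -1/3)

Orthogonality check:
  u_2 · u_1 = 0 (should be 0)
  u_3 · u_1 = 0 (should be 0)
  u_3 · u_2 = 0 (should be 0)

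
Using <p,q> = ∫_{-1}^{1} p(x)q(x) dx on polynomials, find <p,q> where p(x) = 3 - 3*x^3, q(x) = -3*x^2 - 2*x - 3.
<p,q> = -108/5

Expand the product: p(x)·q(x) = 9*x^5 + 6*x^4 + 9*x^3 - 9*x^2 - 6*x - 9.
∫_{-1}^{1} of each monomial x^k gives [2/(k+1) if k even, 0 if k odd]. Integrating term-by-term (or equivalently evaluating the antiderivative F(x) = 3*x^6/2 + 6*x^5/5 + 9*x^4/4 - 3*x^3 - 3*x^2 - 9*x at the endpoints):
  F(1) − F(−1) = -201/20 − (231/20) = -108/5.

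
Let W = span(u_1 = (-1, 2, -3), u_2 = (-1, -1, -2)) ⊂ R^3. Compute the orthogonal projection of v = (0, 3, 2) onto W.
proj_W(v) = (63/59, 168/59, 91/59)

Set up U = [u_1 | ... | u_2] ∈ R^(3×2). The projector onto W = col(U) is P = U (U^T U)^(-1) U^T.
Compute U^T U =
  [14, 5]
  [5, 6],
and U^T v = (0, -7).
Solve U^T U · c = U^T v for the coefficients: c = (35/59, -98/59). The projection is proj_W(v) = U c.
Check: (v - proj_W(v)) · u_1 = 0  (should be 0).
Check: (v - proj_W(v)) · u_2 = 0  (should be 0).
Result: proj_W(v) = (63/59, 168/59, 91/59).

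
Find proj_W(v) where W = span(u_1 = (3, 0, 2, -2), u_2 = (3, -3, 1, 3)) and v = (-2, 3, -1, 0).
proj_W(v) = (-1128/451, 696/451, -520/451, -408/451)

Set up U = [u_1 | ... | u_2] ∈ R^(4×2). The projector onto W = col(U) is P = U (U^T U)^(-1) U^T.
Compute U^T U =
  [17, 5]
  [5, 28],
and U^T v = (-8, -16).
Solve U^T U · c = U^T v for the coefficients: c = (-144/451, -232/451). The projection is proj_W(v) = U c.
Check: (v - proj_W(v)) · u_1 = 0  (should be 0).
Check: (v - proj_W(v)) · u_2 = 0  (should be 0).
Result: proj_W(v) = (-1128/451, 696/451, -520/451, -408/451).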